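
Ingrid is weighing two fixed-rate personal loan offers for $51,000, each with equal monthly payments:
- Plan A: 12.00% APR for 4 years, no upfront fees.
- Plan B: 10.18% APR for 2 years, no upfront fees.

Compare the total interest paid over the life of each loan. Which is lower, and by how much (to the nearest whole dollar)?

Plan B by $7,882

Plan A: monthly rate = 12%/12 = 0.0100000; payment = 51,000 × 0.0100000 / (1 − (1+0.0100000)^−48) = $1,343.03.
Total interest on Plan A = 48 × $1,343.03 − $51,000 = $13,465.44.
Plan B: monthly rate = 10.18%/12 = 0.0084833; payment = 51,000 × 0.0084833 / (1 − (1+0.0084833)^−24) = $2,357.63.
Total interest on Plan B = 24 × $2,357.63 − $51,000 = $5,583.12.
Plan B is lower by $7,882.32.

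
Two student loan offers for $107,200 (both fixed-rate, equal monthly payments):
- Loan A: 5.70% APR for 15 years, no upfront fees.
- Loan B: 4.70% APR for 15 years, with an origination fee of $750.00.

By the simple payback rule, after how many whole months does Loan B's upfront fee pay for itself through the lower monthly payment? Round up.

14 months

Loan A: monthly rate = 5.7%/12 = 0.0047500; payment = 107,200 × 0.0047500 / (1 − (1+0.0047500)^−180) = $887.33.
Loan B: at 4.70% the monthly rate is 0.0039167, so the payment is 107,200 × 0.0039167 / (1 − 1.0039167^−180) = $831.07.
Monthly savings = $887.33 − $831.07 = $56.26.
Break-even = $750.00 / $56.26 = 13.33 → 14 months.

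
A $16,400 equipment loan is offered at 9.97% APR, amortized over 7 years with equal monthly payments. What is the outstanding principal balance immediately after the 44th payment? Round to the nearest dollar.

With monthly rate i = 9.97%/12 = 0.0083083, the balance after k of n payments is P · [(1+i)^n − (1+i)^k] / [(1+i)^n − 1].
(1+0.0083083)^84 = 2.00374267 and (1+0.0083083)^44 = 1.43915538, so the balance is 16,400 × (2.00374267 − 1.43915538) / (2.00374267 − 1) = $9,224.71.

$9,225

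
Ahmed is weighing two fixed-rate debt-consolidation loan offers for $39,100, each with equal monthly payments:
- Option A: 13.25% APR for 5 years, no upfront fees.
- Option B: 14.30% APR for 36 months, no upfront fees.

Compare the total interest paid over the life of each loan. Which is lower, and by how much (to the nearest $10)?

Option A: at 13.25% the monthly rate is 0.0110417, so the payment is 39,100 × 0.0110417 / (1 − 1.0110417^−60) = $894.66.
Total interest on Option A = 60 × $894.66 − $39,100 = $14,579.60.
Option B: monthly rate = 14.3%/12 = 0.0119167; payment = 39,100 × 0.0119167 / (1 − (1+0.0119167)^−36) = $1,342.05.
Total interest on Option B = 36 × $1,342.05 − $39,100 = $9,213.80.
Option B is lower by $5,365.80.

Option B by $5,370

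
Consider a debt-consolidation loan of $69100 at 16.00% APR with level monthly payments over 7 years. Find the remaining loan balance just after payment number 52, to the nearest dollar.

With monthly rate i = 16%/12 = 0.0133333, the balance after k of n payments is P · [(1+i)^n − (1+i)^k] / [(1+i)^n − 1].
(1+0.0133333)^84 = 3.04225509 and (1+0.0133333)^52 = 1.99122851, so the balance is 69,100 × (3.04225509 − 1.99122851) / (3.04225509 − 1) = $35,561.64.

$35,562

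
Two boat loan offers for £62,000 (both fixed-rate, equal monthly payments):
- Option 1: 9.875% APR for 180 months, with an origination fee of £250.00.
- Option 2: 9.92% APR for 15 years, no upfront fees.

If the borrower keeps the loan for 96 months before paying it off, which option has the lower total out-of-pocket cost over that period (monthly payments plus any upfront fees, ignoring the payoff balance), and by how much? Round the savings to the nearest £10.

Option 2 by £90

Option 1: at 9.875% the monthly rate is 0.0082292, so the payment is 62,000 × 0.0082292 / (1 − 1.0082292^−180) = £661.52.
Option 2: at 9.92% the monthly rate is 0.0082667, so the payment is 62,000 × 0.0082667 / (1 − 1.0082667^−180) = £663.22.
Over 96 months: Option 1 costs 96 × £661.52 + £250.00 = £63,755.92; Option 2 costs 96 × £663.22 = £63,669.12.
Option 2 is cheaper by £63,755.92 − £63,669.12 = £86.80.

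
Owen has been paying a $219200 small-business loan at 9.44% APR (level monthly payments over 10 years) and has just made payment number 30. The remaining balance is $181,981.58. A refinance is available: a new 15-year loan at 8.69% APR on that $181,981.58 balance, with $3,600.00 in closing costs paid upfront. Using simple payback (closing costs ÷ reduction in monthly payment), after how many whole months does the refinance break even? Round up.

Current payment = 219,200 × 9.44%/12 / (1 − (1+0.0078667)^−120) = $2,829.20.
Refinanced payment = 181,981.58 × 0.0072417 / (1 − (1+0.0072417)^−180) = $1,812.37.
Monthly savings = $2,829.20 − $1,812.37 = $1,016.83.
Break-even = $3,600.00 / $1,016.83 = 3.54 → 4 months.

4 months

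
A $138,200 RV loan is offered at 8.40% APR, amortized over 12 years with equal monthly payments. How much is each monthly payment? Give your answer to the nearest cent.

At 8.40% the monthly rate is 0.0070000, so the payment is 138,200 × 0.0070000 / (1 − 1.0070000^−144) = $1,526.43.

$1,526.43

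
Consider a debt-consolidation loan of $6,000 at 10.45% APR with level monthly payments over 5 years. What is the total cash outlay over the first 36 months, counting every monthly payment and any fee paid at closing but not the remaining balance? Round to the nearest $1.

$4,637

Monthly rate = 10.45%/12 = 0.0087083; payment = 6,000 × 0.0087083 / (1 − (1+0.0087083)^−60) = $128.81.
Total outlay = 36 × $128.81 = $4,637.16.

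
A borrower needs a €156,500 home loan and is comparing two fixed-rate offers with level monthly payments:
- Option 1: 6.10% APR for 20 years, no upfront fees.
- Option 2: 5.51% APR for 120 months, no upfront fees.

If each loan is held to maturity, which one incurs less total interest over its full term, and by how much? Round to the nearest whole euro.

Option 1: at 6.10% the monthly rate is 0.0050833, so the payment is 156,500 × 0.0050833 / (1 − 1.0050833^−240) = €1,130.26.
Total interest on Option 1 = 240 × €1,130.26 − €156,500 = €114,762.40.
Option 2: at 5.51% the monthly rate is 0.0045917, so the payment is 156,500 × 0.0045917 / (1 − 1.0045917^−120) = €1,699.21.
Total interest on Option 2 = 120 × €1,699.21 − €156,500 = €47,405.20.
Option 2 is lower by €67,357.20.

Option 2 by €67,357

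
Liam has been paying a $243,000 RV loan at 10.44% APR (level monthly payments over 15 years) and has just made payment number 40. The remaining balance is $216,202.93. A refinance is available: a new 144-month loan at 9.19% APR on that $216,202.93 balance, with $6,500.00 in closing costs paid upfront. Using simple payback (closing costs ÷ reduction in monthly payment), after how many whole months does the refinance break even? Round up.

Current payment = 243,000 × 10.44%/12 / (1 − (1+0.0087000)^−180) = $2,677.09.
Refinanced payment = 216,202.93 × 0.0076583 / (1 − (1+0.0076583)^−144) = $2,483.65.
Monthly savings = $2,677.09 − $2,483.65 = $193.44.
Break-even = $6,500.00 / $193.44 = 33.60 → 34 months.

34 months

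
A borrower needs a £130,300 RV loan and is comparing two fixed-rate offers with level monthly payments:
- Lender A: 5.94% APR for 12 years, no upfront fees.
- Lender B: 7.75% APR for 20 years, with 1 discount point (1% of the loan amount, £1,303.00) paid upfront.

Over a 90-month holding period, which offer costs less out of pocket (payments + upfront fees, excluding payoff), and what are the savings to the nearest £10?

Lender B by £16,500

Lender A: at 5.94% the monthly rate is 0.0049500, so the payment is 130,300 × 0.0049500 / (1 − 1.0049500^−144) = £1,267.49.
Lender B: at 7.75% the monthly rate is 0.0064583, so the payment is 130,300 × 0.0064583 / (1 − 1.0064583^−240) = £1,069.70.
Over 90 months: Lender A costs 90 × £1,267.49 = £114,074.10; Lender B costs 90 × £1,069.70 + £1,303.00 = £97,576.00.
Lender B is cheaper by £114,074.10 − £97,576.00 = £16,498.10.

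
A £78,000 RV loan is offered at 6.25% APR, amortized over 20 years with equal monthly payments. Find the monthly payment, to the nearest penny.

£570.12

At 6.25% the monthly rate is 0.0052083, so the payment is 78,000 × 0.0052083 / (1 − 1.0052083^−240) = £570.12.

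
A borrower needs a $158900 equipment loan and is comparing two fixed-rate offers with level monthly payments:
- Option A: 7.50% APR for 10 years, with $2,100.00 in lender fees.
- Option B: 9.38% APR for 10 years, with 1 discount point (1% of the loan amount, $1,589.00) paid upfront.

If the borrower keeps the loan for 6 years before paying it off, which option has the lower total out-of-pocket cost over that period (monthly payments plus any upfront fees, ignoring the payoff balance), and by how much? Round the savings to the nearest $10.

Option A by $10,980

Option A: at 7.50% the monthly rate is 0.0062500, so the payment is 158,900 × 0.0062500 / (1 − 1.0062500^−120) = $1,886.17.
Option B: monthly rate = 9.38%/12 = 0.0078167; payment = 158,900 × 0.0078167 / (1 − (1+0.0078167)^−120) = $2,045.70.
Over 72 months: Option A costs 72 × $1,886.17 + $2,100.00 = $137,904.24; Option B costs 72 × $2,045.70 + $1,589.00 = $148,879.40.
Option A is cheaper by $148,879.40 − $137,904.24 = $10,975.16.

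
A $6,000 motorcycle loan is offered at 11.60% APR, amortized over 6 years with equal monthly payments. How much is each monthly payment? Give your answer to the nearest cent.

$116.06

Monthly rate = 11.6%/12 = 0.0096667; payment = 6,000 × 0.0096667 / (1 − (1+0.0096667)^−72) = $116.06.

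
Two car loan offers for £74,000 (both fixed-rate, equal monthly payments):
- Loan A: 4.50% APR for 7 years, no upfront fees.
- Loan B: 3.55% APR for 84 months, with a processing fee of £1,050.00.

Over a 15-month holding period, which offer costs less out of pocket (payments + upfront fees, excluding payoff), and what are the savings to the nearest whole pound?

Loan A: at 4.50% the monthly rate is 0.0037500, so the payment is 74,000 × 0.0037500 / (1 − 1.0037500^−84) = £1,028.61.
Loan B: monthly rate = 3.55%/12 = 0.0029583; payment = 74,000 × 0.0029583 / (1 − (1+0.0029583)^−84) = £996.24.
Over 15 months: Loan A costs 15 × £1,028.61 = £15,429.15; Loan B costs 15 × £996.24 + £1,050.00 = £15,993.60.
Loan A is cheaper by £15,993.60 − £15,429.15 = £564.45.

Loan A by £564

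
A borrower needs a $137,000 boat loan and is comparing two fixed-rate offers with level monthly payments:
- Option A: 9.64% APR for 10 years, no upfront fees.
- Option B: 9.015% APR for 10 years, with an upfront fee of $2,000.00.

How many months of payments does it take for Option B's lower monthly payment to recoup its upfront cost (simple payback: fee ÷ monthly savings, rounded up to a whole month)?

43 months

Option A: at 9.64% the monthly rate is 0.0080333, so the payment is 137,000 × 0.0080333 / (1 − 1.0080333^−120) = $1,783.26.
Option B: at 9.015% the monthly rate is 0.0075125, so the payment is 137,000 × 0.0075125 / (1 − 1.0075125^−120) = $1,736.57.
Monthly savings = $1,783.26 − $1,736.57 = $46.69.
Break-even = $2,000.00 / $46.69 = 42.84 → 43 months.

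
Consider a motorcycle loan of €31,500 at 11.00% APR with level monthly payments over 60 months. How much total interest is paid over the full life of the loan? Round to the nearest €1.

At 11.00% the monthly rate is 0.0091667, so the payment is 31,500 × 0.0091667 / (1 − 1.0091667^−60) = €684.89.
Total paid = 60 × €684.89 = €41,093.40; interest = €41,093.40 − €31,500 = €9,593.40.

€9,593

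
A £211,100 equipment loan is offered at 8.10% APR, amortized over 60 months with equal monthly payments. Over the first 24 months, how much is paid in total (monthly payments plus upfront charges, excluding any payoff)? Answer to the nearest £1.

At 8.10% the monthly rate is 0.0067500, so the payment is 211,100 × 0.0067500 / (1 − 1.0067500^−60) = £4,290.46.
Total outlay = 24 × £4,290.46 = £102,971.04.

£102,971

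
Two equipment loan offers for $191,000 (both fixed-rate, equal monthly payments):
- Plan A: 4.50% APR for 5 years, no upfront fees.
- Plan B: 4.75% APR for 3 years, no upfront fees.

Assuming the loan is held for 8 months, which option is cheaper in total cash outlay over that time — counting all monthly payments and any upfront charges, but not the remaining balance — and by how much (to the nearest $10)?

Plan A: monthly rate = 4.5%/12 = 0.0037500; payment = 191,000 × 0.0037500 / (1 − (1+0.0037500)^−60) = $3,560.82.
Plan B: monthly rate = 4.75%/12 = 0.0039583; payment = 191,000 × 0.0039583 / (1 − (1+0.0039583)^−36) = $5,703.03.
Over 8 months: Plan A costs 8 × $3,560.82 = $28,486.56; Plan B costs 8 × $5,703.03 = $45,624.24.
Plan A is cheaper by $45,624.24 − $28,486.56 = $17,137.68.

Plan A by $17,140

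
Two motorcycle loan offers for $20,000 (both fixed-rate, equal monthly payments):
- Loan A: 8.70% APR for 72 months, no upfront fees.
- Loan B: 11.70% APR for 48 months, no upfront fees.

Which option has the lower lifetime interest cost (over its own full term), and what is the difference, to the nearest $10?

Loan A: at 8.70% the monthly rate is 0.0072500, so the payment is 20,000 × 0.0072500 / (1 − 1.0072500^−72) = $357.54.
Total interest on Loan A = 72 × $357.54 − $20,000 = $5,742.88.
Loan B: at 11.70% the monthly rate is 0.0097500, so the payment is 20,000 × 0.0097500 / (1 − 1.0097500^−48) = $523.74.
Total interest on Loan B = 48 × $523.74 − $20,000 = $5,139.52.
Loan B is lower by $603.36.

Loan B by $600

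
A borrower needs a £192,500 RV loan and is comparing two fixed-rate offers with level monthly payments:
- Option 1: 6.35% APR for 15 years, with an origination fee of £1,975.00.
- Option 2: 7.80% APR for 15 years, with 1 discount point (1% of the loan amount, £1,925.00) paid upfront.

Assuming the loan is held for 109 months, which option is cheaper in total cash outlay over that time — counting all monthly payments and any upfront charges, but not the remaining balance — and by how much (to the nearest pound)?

Option 1 by £17,000

Option 1: monthly rate = 6.35%/12 = 0.0052917; payment = 192,500 × 0.0052917 / (1 − (1+0.0052917)^−180) = £1,661.05.
Option 2: at 7.80% the monthly rate is 0.0065000, so the payment is 192,500 × 0.0065000 / (1 − 1.0065000^−180) = £1,817.47.
Over 109 months: Option 1 costs 109 × £1,661.05 + £1,975.00 = £183,029.45; Option 2 costs 109 × £1,817.47 + £1,925.00 = £200,029.23.
Option 1 is cheaper by £200,029.23 − £183,029.45 = £16,999.78.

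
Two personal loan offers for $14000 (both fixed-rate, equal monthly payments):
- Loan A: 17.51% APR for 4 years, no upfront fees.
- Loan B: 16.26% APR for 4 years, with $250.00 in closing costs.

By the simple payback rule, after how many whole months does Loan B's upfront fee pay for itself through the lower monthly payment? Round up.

Loan A: at 17.51% the monthly rate is 0.0145917, so the payment is 14,000 × 0.0145917 / (1 − 1.0145917^−48) = $407.67.
Loan B: at 16.26% the monthly rate is 0.0135500, so the payment is 14,000 × 0.0135500 / (1 − 1.0135500^−48) = $398.63.
Monthly savings = $407.67 − $398.63 = $9.04.
Break-even = $250.00 / $9.04 = 27.65 → 28 months.

28 months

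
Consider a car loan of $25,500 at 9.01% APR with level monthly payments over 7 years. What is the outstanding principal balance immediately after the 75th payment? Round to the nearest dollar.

$3,559

With monthly rate i = 9.01%/12 = 0.0075083, the balance after k of n payments is P · [(1+i)^n − (1+i)^k] / [(1+i)^n − 1].
(1+0.0075083)^84 = 1.87450389 and (1+0.0075083)^75 = 1.75246165, so the balance is 25,500 × (1.87450389 − 1.75246165) / (1.87450389 − 1) = $3,558.68.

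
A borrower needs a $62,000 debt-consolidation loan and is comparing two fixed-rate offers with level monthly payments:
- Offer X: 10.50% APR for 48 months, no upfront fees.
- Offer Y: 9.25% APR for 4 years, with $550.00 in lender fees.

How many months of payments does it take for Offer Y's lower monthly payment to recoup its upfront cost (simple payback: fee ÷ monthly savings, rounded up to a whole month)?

Offer X: monthly rate = 10.5%/12 = 0.0087500; payment = 62,000 × 0.0087500 / (1 − (1+0.0087500)^−48) = $1,587.41.
Offer Y: monthly rate = 9.25%/12 = 0.0077083; payment = 62,000 × 0.0077083 / (1 − (1+0.0077083)^−48) = $1,550.24.
Monthly savings = $1,587.41 − $1,550.24 = $37.17.
Break-even = $550.00 / $37.17 = 14.80 → 15 months.

15 months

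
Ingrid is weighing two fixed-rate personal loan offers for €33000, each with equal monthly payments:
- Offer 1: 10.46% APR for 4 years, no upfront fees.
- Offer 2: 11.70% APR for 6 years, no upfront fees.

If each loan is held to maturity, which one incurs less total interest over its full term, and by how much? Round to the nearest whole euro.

Offer 1 by €5,556

Offer 1: at 10.46% the monthly rate is 0.0087167, so the payment is 33,000 × 0.0087167 / (1 − 1.0087167^−48) = €844.27.
Total interest on Offer 1 = 48 × €844.27 − €33,000 = €7,524.96.
Offer 2: at 11.70% the monthly rate is 0.0097500, so the payment is 33,000 × 0.0097500 / (1 − 1.0097500^−72) = €640.02.
Total interest on Offer 2 = 72 × €640.02 − €33,000 = €13,081.44.
Offer 1 is lower by €5,556.48.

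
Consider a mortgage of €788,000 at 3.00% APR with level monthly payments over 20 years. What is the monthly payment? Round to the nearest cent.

€4,370.23

At 3.00% the monthly rate is 0.0025000, so the payment is 788,000 × 0.0025000 / (1 − 1.0025000^−240) = €4,370.23.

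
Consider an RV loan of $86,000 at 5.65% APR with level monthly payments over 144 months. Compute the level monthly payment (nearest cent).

$823.74

Monthly rate = 5.65%/12 = 0.0047083; payment = 86,000 × 0.0047083 / (1 − (1+0.0047083)^−144) = $823.74.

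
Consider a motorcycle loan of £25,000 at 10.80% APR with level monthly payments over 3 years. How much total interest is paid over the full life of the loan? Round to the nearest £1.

Monthly rate = 10.8%/12 = 0.0090000; payment = 25,000 × 0.0090000 / (1 − (1+0.0090000)^−36) = £816.10.
Total paid = 36 × £816.10 = £29,379.60; interest = £29,379.60 − £25,000 = £4,379.60.

£4,380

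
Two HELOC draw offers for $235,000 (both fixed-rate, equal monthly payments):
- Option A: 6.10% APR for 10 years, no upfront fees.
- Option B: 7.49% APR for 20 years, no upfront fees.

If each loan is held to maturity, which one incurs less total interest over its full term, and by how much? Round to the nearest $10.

Option A: monthly rate = 6.1%/12 = 0.0050833; payment = 235,000 × 0.0050833 / (1 − (1+0.0050833)^−120) = $2,620.80.
Total interest on Option A = 120 × $2,620.80 − $235,000 = $79,496.00.
Option B: monthly rate = 7.49%/12 = 0.0062417; payment = 235,000 × 0.0062417 / (1 − (1+0.0062417)^−240) = $1,891.71.
Total interest on Option B = 240 × $1,891.71 − $235,000 = $219,010.40.
Option A is lower by $139,514.40.

Option A by $139,510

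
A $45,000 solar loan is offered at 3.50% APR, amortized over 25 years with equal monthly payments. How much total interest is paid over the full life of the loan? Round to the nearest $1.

$22,584

At 3.50% the monthly rate is 0.0029167, so the payment is 45,000 × 0.0029167 / (1 − 1.0029167^−300) = $225.28.
Total paid = 300 × $225.28 = $67,584.00; interest = $67,584.00 − $45,000 = $22,584.00.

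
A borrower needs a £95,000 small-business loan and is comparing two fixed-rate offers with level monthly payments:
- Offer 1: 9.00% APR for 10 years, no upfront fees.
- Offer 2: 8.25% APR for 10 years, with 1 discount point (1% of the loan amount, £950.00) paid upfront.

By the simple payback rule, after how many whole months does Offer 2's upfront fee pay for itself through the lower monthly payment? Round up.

25 months

Offer 1: monthly rate = 9%/12 = 0.0075000; payment = 95,000 × 0.0075000 / (1 − (1+0.0075000)^−120) = £1,203.42.
Offer 2: at 8.25% the monthly rate is 0.0068750, so the payment is 95,000 × 0.0068750 / (1 − 1.0068750^−120) = £1,165.20.
Monthly savings = £1,203.42 − £1,165.20 = £38.22.
Break-even = £950.00 / £38.22 = 24.86 → 25 months.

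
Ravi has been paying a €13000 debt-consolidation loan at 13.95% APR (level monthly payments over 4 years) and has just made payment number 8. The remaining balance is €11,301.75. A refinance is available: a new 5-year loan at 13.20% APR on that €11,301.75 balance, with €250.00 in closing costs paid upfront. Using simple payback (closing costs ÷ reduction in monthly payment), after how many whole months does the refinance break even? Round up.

Current payment = 13,000 × 13.95%/12 / (1 − (1+0.0116250)^−48) = €354.92.
Refinanced payment = 11,301.75 × 0.0110000 / (1 − (1+0.0110000)^−60) = €258.31.
Monthly savings = €354.92 − €258.31 = €96.61.
Break-even = €250.00 / €96.61 = 2.59 → 3 months.

3 months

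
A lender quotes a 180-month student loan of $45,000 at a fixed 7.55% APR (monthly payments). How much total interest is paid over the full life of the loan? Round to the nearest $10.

At 7.55% the monthly rate is 0.0062917, so the payment is 45,000 × 0.0062917 / (1 − 1.0062917^−180) = $418.44.
Total paid = 180 × $418.44 = $75,319.20; interest = $75,319.20 − $45,000 = $30,319.20.

$30,320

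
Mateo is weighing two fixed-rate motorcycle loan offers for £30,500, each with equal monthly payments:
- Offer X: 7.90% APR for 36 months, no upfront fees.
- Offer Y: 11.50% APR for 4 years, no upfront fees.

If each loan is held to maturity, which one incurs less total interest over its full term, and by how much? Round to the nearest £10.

Offer X by £3,840

Offer X: monthly rate = 7.9%/12 = 0.0065833; payment = 30,500 × 0.0065833 / (1 − (1+0.0065833)^−36) = £954.35.
Total interest on Offer X = 36 × £954.35 − £30,500 = £3,856.60.
Offer Y: at 11.50% the monthly rate is 0.0095833, so the payment is 30,500 × 0.0095833 / (1 − 1.0095833^−48) = £795.71.
Total interest on Offer Y = 48 × £795.71 − £30,500 = £7,694.08.
Offer X is lower by £3,837.48.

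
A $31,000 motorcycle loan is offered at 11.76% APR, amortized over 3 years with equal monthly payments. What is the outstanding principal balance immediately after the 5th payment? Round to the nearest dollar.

$27,317

With monthly rate i = 11.76%/12 = 0.0098000, the balance after k of n payments is P · [(1+i)^n − (1+i)^k] / [(1+i)^n − 1].
(1+0.0098000)^36 = 1.42060451 and (1+0.0098000)^5 = 1.04996986, so the balance is 31,000 × (1.42060451 − 1.04996986) / (1.42060451 − 1) = $27,317.05.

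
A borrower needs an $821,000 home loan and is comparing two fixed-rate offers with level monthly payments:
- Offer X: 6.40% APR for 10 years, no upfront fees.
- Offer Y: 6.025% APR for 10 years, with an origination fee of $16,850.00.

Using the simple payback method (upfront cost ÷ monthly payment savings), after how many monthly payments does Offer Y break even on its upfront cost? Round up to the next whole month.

109 months

Offer X: monthly rate = 6.4%/12 = 0.0053333; payment = 821,000 × 0.0053333 / (1 − (1+0.0053333)^−120) = $9,280.57.
Offer Y: at 6.025% the monthly rate is 0.0050208, so the payment is 821,000 × 0.0050208 / (1 − 1.0050208^−120) = $9,125.09.
Monthly savings = $9,280.57 − $9,125.09 = $155.48.
Break-even = $16,850.00 / $155.48 = 108.37 → 109 months.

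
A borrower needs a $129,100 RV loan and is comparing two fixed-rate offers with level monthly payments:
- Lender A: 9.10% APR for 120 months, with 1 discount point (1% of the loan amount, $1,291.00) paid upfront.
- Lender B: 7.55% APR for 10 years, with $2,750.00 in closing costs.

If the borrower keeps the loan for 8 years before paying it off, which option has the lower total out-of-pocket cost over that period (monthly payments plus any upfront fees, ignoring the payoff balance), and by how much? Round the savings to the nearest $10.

Lender B by $8,770

Lender A: at 9.10% the monthly rate is 0.0075833, so the payment is 129,100 × 0.0075833 / (1 − 1.0075833^−120) = $1,642.38.
Lender B: monthly rate = 7.55%/12 = 0.0062917; payment = 129,100 × 0.0062917 / (1 − (1+0.0062917)^−120) = $1,535.81.
Over 96 months: Lender A costs 96 × $1,642.38 + $1,291.00 = $158,959.48; Lender B costs 96 × $1,535.81 + $2,750.00 = $150,187.76.
Lender B is cheaper by $158,959.48 − $150,187.76 = $8,771.72.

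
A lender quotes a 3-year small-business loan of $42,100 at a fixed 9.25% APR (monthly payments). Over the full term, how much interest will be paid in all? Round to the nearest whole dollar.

At 9.25% the monthly rate is 0.0077083, so the payment is 42,100 × 0.0077083 / (1 − 1.0077083^−36) = $1,343.67.
Total paid = 36 × $1,343.67 = $48,372.12; interest = $48,372.12 − $42,100 = $6,272.12.

$6,272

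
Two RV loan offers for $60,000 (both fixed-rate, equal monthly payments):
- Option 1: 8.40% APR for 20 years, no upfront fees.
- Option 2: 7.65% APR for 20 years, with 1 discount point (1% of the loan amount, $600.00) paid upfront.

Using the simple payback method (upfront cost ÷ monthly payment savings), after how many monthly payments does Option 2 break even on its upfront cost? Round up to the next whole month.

22 months

Option 1: monthly rate = 8.4%/12 = 0.0070000; payment = 60,000 × 0.0070000 / (1 − (1+0.0070000)^−240) = $516.90.
Option 2: monthly rate = 7.65%/12 = 0.0063750; payment = 60,000 × 0.0063750 / (1 − (1+0.0063750)^−240) = $488.87.
Monthly savings = $516.90 − $488.87 = $28.03.
Break-even = $600.00 / $28.03 = 21.41 → 22 months.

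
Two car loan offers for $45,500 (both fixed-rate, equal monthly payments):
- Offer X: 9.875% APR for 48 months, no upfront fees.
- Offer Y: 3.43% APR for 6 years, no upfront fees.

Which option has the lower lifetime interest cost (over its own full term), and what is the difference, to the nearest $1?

Offer X: at 9.875% the monthly rate is 0.0082292, so the payment is 45,500 × 0.0082292 / (1 − 1.0082292^−48) = $1,151.27.
Total interest on Offer X = 48 × $1,151.27 − $45,500 = $9,760.96.
Offer Y: at 3.43% the monthly rate is 0.0028583, so the payment is 45,500 × 0.0028583 / (1 − 1.0028583^−72) = $700.10.
Total interest on Offer Y = 72 × $700.10 − $45,500 = $4,907.20.
Offer Y is lower by $4,853.76.

Offer Y by $4,854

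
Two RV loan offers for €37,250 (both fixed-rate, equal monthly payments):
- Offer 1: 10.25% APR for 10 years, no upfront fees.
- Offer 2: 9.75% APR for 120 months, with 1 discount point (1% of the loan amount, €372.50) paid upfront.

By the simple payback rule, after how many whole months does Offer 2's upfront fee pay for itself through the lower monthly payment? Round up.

37 months

Offer 1: monthly rate = 10.25%/12 = 0.0085417; payment = 37,250 × 0.0085417 / (1 − (1+0.0085417)^−120) = €497.43.
Offer 2: at 9.75% the monthly rate is 0.0081250, so the payment is 37,250 × 0.0081250 / (1 − 1.0081250^−120) = €487.12.
Monthly savings = €497.43 − €487.12 = €10.31.
Break-even = €372.50 / €10.31 = 36.13 → 37 months.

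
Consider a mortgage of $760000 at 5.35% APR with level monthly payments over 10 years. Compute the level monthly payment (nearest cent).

Monthly rate = 5.35%/12 = 0.0044583; payment = 760,000 × 0.0044583 / (1 − (1+0.0044583)^−120) = $8,191.62.

$8,191.62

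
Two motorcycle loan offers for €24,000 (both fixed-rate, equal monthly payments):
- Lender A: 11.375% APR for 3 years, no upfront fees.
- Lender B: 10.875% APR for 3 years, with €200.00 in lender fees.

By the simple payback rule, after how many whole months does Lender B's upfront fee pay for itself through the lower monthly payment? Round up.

36 months

Lender A: monthly rate = 11.375%/12 = 0.0094792; payment = 24,000 × 0.0094792 / (1 − (1+0.0094792)^−36) = €790.00.
Lender B: at 10.875% the monthly rate is 0.0090625, so the payment is 24,000 × 0.0090625 / (1 − 1.0090625^−36) = €784.31.
Monthly savings = €790.00 − €784.31 = €5.69.
Break-even = €200.00 / €5.69 = 35.15 → 36 months.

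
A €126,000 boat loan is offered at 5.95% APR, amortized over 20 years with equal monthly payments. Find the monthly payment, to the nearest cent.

Monthly rate = 5.95%/12 = 0.0049583; payment = 126,000 × 0.0049583 / (1 − (1+0.0049583)^−240) = €899.07.

€899.07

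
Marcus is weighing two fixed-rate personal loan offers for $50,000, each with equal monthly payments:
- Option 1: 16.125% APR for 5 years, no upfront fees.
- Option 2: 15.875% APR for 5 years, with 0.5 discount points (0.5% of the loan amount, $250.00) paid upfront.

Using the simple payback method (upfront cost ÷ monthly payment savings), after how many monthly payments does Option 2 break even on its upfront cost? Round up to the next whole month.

38 months

Option 1: at 16.125% the monthly rate is 0.0134375, so the payment is 50,000 × 0.0134375 / (1 − 1.0134375^−60) = $1,219.23.
Option 2: at 15.875% the monthly rate is 0.0132292, so the payment is 50,000 × 0.0132292 / (1 − 1.0132292^−60) = $1,212.58.
Monthly savings = $1,219.23 − $1,212.58 = $6.65.
Break-even = $250.00 / $6.65 = 37.59 → 38 months.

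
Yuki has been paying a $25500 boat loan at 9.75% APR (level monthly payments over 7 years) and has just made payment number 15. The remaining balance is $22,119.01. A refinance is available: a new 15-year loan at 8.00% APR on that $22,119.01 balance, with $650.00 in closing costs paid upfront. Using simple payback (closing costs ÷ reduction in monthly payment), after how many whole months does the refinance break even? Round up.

Current payment = 25,500 × 9.75%/12 / (1 − (1+0.0081250)^−84) = $420.04.
Refinanced payment = 22,119.01 × 0.0066667 / (1 − (1+0.0066667)^−180) = $211.38.
Monthly savings = $420.04 − $211.38 = $208.66.
Break-even = $650.00 / $208.66 = 3.12 → 4 months.

4 months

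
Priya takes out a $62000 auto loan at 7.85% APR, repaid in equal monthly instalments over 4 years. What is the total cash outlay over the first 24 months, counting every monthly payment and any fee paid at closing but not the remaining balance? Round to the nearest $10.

$36,220

At 7.85% the monthly rate is 0.0065417, so the payment is 62,000 × 0.0065417 / (1 − 1.0065417^−48) = $1,509.24.
Total outlay = 24 × $1,509.24 = $36,221.76.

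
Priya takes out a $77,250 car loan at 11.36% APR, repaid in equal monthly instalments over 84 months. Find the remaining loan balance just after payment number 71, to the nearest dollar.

$16,286

With monthly rate i = 11.36%/12 = 0.0094667, the balance after k of n payments is P · [(1+i)^n − (1+i)^k] / [(1+i)^n − 1].
(1+0.0094667)^84 = 2.20661494 and (1+0.0094667)^71 = 1.95222908, so the balance is 77,250 × (2.20661494 − 1.95222908) / (2.20661494 − 1) = $16,286.31.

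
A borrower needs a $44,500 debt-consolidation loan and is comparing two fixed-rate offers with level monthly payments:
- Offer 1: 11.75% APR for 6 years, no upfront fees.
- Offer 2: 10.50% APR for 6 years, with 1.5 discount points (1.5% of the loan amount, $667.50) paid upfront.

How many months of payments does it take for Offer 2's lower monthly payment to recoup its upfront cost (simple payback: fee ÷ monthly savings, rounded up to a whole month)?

Offer 1: at 11.75% the monthly rate is 0.0097917, so the payment is 44,500 × 0.0097917 / (1 − 1.0097917^−72) = $864.21.
Offer 2: monthly rate = 10.5%/12 = 0.0087500; payment = 44,500 × 0.0087500 / (1 − (1+0.0087500)^−72) = $835.66.
Monthly savings = $864.21 − $835.66 = $28.55.
Break-even = $667.50 / $28.55 = 23.38 → 24 months.

24 months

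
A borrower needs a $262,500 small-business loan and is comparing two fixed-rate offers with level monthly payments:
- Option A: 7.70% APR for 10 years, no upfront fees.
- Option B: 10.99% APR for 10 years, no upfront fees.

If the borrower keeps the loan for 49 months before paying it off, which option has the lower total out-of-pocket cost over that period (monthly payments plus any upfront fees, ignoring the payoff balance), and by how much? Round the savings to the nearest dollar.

Option A: monthly rate = 7.7%/12 = 0.0064167; payment = 262,500 × 0.0064167 / (1 − (1+0.0064167)^−120) = $3,143.39.
Option B: at 10.99% the monthly rate is 0.0091583, so the payment is 262,500 × 0.0091583 / (1 − 1.0091583^−120) = $3,614.45.
Over 49 months: Option A costs 49 × $3,143.39 = $154,026.11; Option B costs 49 × $3,614.45 = $177,108.05.
Option A is cheaper by $177,108.05 − $154,026.11 = $23,081.94.

Option A by $23,082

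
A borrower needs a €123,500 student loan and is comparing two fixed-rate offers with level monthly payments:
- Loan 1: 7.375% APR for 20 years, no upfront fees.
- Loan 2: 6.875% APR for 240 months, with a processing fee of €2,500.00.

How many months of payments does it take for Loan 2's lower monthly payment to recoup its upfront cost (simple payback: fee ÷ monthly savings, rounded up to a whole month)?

Loan 1: monthly rate = 7.375%/12 = 0.0061458; payment = 123,500 × 0.0061458 / (1 − (1+0.0061458)^−240) = €985.49.
Loan 2: at 6.875% the monthly rate is 0.0057292, so the payment is 123,500 × 0.0057292 / (1 − 1.0057292^−240) = €948.25.
Monthly savings = €985.49 − €948.25 = €37.24.
Break-even = €2,500.00 / €37.24 = 67.13 → 68 months.

68 months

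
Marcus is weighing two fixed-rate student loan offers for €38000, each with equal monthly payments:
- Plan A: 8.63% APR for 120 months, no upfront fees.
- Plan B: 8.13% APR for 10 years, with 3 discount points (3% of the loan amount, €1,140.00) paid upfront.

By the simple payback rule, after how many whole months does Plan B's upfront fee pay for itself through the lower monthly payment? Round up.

113 months

Plan A: monthly rate = 8.63%/12 = 0.0071917; payment = 38,000 × 0.0071917 / (1 − (1+0.0071917)^−120) = €473.79.
Plan B: monthly rate = 8.13%/12 = 0.0067750; payment = 38,000 × 0.0067750 / (1 − (1+0.0067750)^−120) = €463.66.
Monthly savings = €473.79 − €463.66 = €10.13.
Break-even = €1,140.00 / €10.13 = 112.54 → 113 months.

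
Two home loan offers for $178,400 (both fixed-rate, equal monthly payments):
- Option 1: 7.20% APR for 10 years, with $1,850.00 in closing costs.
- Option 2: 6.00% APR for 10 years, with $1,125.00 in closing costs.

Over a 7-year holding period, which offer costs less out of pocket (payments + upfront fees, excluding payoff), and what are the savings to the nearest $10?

Option 2 by $9,900

Option 1: at 7.20% the monthly rate is 0.0060000, so the payment is 178,400 × 0.0060000 / (1 − 1.0060000^−120) = $2,089.81.
Option 2: at 6.00% the monthly rate is 0.0050000, so the payment is 178,400 × 0.0050000 / (1 − 1.0050000^−120) = $1,980.61.
Over 84 months: Option 1 costs 84 × $2,089.81 + $1,850.00 = $177,394.04; Option 2 costs 84 × $1,980.61 + $1,125.00 = $167,496.24.
Option 2 is cheaper by $177,394.04 − $167,496.24 = $9,897.80.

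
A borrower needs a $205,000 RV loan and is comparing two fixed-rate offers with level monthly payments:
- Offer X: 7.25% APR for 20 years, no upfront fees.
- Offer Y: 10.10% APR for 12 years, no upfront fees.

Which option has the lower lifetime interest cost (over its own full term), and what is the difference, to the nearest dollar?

Offer X: monthly rate = 7.25%/12 = 0.0060417; payment = 205,000 × 0.0060417 / (1 − (1+0.0060417)^−240) = $1,620.27.
Total interest on Offer X = 240 × $1,620.27 − $205,000 = $183,864.80.
Offer Y: at 10.10% the monthly rate is 0.0084167, so the payment is 205,000 × 0.0084167 / (1 − 1.0084167^−144) = $2,461.77.
Total interest on Offer Y = 144 × $2,461.77 − $205,000 = $149,494.88.
Offer Y is lower by $34,369.92.

Offer Y by $34,370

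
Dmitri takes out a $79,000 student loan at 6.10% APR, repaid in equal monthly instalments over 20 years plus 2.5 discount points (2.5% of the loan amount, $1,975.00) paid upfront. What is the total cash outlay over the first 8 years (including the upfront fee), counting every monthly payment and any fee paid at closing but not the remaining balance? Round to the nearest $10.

$56,750

At 6.10% the monthly rate is 0.0050833, so the payment is 79,000 × 0.0050833 / (1 − 1.0050833^−240) = $570.55.
Total outlay = 96 × $570.55 + $1,975.00 = $56,747.80.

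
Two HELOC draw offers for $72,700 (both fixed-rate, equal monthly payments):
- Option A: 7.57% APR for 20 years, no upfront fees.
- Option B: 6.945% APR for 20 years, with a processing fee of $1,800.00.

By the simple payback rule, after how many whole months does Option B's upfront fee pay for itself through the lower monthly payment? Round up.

Option A: at 7.57% the monthly rate is 0.0063083, so the payment is 72,700 × 0.0063083 / (1 − 1.0063083^−240) = $588.78.
Option B: at 6.945% the monthly rate is 0.0057875, so the payment is 72,700 × 0.0057875 / (1 − 1.0057875^−240) = $561.24.
Monthly savings = $588.78 − $561.24 = $27.54.
Break-even = $1,800.00 / $27.54 = 65.36 → 66 months.

66 months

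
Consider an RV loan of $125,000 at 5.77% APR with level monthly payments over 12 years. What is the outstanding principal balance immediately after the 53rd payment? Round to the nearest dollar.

With monthly rate i = 5.77%/12 = 0.0048083, the balance after k of n payments is P · [(1+i)^n − (1+i)^k] / [(1+i)^n − 1].
(1+0.0048083)^144 = 1.99519277 and (1+0.0048083)^53 = 1.28946956, so the balance is 125,000 × (1.99519277 − 1.28946956) / (1.99519277 − 1) = $88,641.52.

$88,642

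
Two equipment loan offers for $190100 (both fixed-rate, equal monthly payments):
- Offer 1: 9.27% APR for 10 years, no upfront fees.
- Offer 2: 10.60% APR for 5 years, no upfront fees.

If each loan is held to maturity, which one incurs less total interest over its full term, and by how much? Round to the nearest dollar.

Offer 2 by $46,592

Offer 1: monthly rate = 9.27%/12 = 0.0077250; payment = 190,100 × 0.0077250 / (1 − (1+0.0077250)^−120) = $2,435.97.
Total interest on Offer 1 = 120 × $2,435.97 − $190,100 = $102,216.40.
Offer 2: monthly rate = 10.6%/12 = 0.0088333; payment = 190,100 × 0.0088333 / (1 − (1+0.0088333)^−60) = $4,095.41.
Total interest on Offer 2 = 60 × $4,095.41 − $190,100 = $55,624.60.
Offer 2 is lower by $46,591.80.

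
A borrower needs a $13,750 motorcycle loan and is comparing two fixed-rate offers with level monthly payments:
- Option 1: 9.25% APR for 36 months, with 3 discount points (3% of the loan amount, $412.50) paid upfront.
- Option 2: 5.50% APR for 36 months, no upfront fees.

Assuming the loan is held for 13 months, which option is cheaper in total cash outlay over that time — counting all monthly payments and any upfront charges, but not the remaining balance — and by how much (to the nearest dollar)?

Option 2 by $720

Option 1: monthly rate = 9.25%/12 = 0.0077083; payment = 13,750 × 0.0077083 / (1 − (1+0.0077083)^−36) = $438.85.
Option 2: monthly rate = 5.5%/12 = 0.0045833; payment = 13,750 × 0.0045833 / (1 − (1+0.0045833)^−36) = $415.19.
Over 13 months: Option 1 costs 13 × $438.85 + $412.50 = $6,117.55; Option 2 costs 13 × $415.19 = $5,397.47.
Option 2 is cheaper by $6,117.55 − $5,397.47 = $720.08.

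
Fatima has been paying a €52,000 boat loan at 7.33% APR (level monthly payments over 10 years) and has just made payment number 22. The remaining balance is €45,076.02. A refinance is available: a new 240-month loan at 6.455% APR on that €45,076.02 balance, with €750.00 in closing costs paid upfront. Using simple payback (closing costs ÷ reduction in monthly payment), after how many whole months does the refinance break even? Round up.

Current payment = 52,000 × 7.33%/12 / (1 − (1+0.0061083)^−120) = €612.65.
Refinanced payment = 45,076.02 × 0.0053792 / (1 − (1+0.0053792)^−240) = €334.88.
Monthly savings = €612.65 − €334.88 = €277.77.
Break-even = €750.00 / €277.77 = 2.70 → 3 months.

3 months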